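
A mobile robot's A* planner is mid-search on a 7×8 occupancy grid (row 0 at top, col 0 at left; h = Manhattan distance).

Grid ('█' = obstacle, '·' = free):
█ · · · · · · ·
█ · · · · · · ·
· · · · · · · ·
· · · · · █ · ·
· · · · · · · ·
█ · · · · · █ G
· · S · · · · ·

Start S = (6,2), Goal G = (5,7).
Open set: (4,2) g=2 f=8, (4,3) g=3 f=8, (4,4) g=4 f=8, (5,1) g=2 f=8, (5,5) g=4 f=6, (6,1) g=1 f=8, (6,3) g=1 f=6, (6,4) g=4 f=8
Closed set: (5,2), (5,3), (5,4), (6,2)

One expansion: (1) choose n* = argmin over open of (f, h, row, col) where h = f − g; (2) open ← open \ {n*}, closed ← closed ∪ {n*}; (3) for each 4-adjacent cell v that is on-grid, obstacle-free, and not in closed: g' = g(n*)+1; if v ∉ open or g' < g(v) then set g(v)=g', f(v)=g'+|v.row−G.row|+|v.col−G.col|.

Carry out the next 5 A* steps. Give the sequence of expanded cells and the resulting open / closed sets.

step 1: expand (5,5) (f=6, h=2) → closed; open now [(4,2) g=2 f=8, (4,3) g=3 f=8, (4,4) g=4 f=8, (4,5) g=5 f=8, (5,1) g=2 f=8, (6,1) g=1 f=8, (6,3) g=1 f=6, (6,4) g=4 f=8, (6,5) g=5 f=8]
step 2: expand (6,3) (f=6, h=5) → closed; open now [(4,2) g=2 f=8, (4,3) g=3 f=8, (4,4) g=4 f=8, (4,5) g=5 f=8, (5,1) g=2 f=8, (6,1) g=1 f=8, (6,4) g=2 f=6, (6,5) g=5 f=8]
step 3: expand (6,4) (f=6, h=4) → closed; open now [(4,2) g=2 f=8, (4,3) g=3 f=8, (4,4) g=4 f=8, (4,5) g=5 f=8, (5,1) g=2 f=8, (6,1) g=1 f=8, (6,5) g=3 f=6]
step 4: expand (6,5) (f=6, h=3) → closed; open now [(4,2) g=2 f=8, (4,3) g=3 f=8, (4,4) g=4 f=8, (4,5) g=5 f=8, (5,1) g=2 f=8, (6,1) g=1 f=8, (6,6) g=4 f=6]
step 5: expand (6,6) (f=6, h=2) → closed; open now [(4,2) g=2 f=8, (4,3) g=3 f=8, (4,4) g=4 f=8, (4,5) g=5 f=8, (5,1) g=2 f=8, (6,1) g=1 f=8, (6,7) g=5 f=6]

order=[(5,5) → (6,3) → (6,4) → (6,5) → (6,6)]; open=[(4,2) g=2 f=8, (4,3) g=3 f=8, (4,4) g=4 f=8, (4,5) g=5 f=8, (5,1) g=2 f=8, (6,1) g=1 f=8, (6,7) g=5 f=6]; closed=[(5,2), (5,3), (5,4), (5,5), (6,2), (6,3), (6,4), (6,5), (6,6)]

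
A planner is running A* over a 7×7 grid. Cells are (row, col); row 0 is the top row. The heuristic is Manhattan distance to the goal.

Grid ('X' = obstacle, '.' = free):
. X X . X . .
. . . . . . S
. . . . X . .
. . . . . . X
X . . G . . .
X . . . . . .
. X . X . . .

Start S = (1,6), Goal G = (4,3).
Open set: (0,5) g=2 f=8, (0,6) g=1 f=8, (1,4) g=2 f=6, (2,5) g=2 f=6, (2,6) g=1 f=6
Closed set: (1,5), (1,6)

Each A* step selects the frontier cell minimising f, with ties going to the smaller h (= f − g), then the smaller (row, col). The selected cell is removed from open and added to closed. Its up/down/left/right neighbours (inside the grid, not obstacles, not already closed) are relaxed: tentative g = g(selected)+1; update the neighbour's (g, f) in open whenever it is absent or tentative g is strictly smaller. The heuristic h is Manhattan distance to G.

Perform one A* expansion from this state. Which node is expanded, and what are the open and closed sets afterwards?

expanded=(1,4); open=[(0,5) g=2 f=8, (0,6) g=1 f=8, (1,3) g=3 f=6, (2,5) g=2 f=6, (2,6) g=1 f=6]; closed=[(1,4), (1,5), (1,6)]

step 1: expand (1,4) (f=6, h=4) → closed; open now [(0,5) g=2 f=8, (0,6) g=1 f=8, (1,3) g=3 f=6, (2,5) g=2 f=6, (2,6) g=1 f=6]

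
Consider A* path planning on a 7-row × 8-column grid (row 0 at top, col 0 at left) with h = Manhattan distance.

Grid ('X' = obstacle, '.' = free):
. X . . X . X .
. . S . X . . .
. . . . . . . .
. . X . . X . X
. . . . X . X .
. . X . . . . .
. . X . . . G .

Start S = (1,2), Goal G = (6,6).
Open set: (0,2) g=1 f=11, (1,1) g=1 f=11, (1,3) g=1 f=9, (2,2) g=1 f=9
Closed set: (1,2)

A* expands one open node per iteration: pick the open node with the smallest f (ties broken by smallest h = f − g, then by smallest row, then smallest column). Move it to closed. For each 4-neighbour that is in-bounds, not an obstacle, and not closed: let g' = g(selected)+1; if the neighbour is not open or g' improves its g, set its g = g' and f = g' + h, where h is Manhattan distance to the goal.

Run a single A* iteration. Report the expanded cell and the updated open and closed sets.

expanded=(1,3); open=[(0,2) g=1 f=11, (0,3) g=2 f=11, (1,1) g=1 f=11, (2,2) g=1 f=9, (2,3) g=2 f=9]; closed=[(1,2), (1,3)]

step 1: expand (1,3) (f=9, h=8) → closed; open now [(0,2) g=1 f=11, (0,3) g=2 f=11, (1,1) g=1 f=11, (2,2) g=1 f=9, (2,3) g=2 f=9]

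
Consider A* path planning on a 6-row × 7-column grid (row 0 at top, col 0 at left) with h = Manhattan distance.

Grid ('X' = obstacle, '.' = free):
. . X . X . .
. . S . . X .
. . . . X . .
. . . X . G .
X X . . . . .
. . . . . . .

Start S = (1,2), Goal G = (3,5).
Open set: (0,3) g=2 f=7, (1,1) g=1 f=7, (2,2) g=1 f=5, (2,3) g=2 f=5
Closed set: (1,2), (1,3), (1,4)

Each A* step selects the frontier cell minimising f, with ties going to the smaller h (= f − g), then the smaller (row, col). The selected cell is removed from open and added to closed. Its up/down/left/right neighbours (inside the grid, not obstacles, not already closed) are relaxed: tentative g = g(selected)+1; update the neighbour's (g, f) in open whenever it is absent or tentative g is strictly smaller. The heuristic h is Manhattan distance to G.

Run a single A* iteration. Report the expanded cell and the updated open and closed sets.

expanded=(2,3); open=[(0,3) g=2 f=7, (1,1) g=1 f=7, (2,2) g=1 f=5]; closed=[(1,2), (1,3), (1,4), (2,3)]

step 1: expand (2,3) (f=5, h=3) → closed; open now [(0,3) g=2 f=7, (1,1) g=1 f=7, (2,2) g=1 f=5]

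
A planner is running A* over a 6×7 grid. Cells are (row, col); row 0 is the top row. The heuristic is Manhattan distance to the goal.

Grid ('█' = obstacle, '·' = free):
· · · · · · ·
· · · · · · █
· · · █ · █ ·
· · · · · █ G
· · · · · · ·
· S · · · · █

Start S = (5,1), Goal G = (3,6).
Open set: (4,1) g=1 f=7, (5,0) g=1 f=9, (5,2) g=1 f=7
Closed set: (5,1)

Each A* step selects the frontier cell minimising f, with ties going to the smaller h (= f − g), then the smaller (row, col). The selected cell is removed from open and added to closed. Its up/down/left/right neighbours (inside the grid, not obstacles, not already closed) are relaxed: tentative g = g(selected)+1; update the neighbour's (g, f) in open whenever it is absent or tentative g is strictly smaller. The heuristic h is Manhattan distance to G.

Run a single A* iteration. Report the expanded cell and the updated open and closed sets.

step 1: expand (4,1) (f=7, h=6) → closed; open now [(3,1) g=2 f=7, (4,0) g=2 f=9, (4,2) g=2 f=7, (5,0) g=1 f=9, (5,2) g=1 f=7]

expanded=(4,1); open=[(3,1) g=2 f=7, (4,0) g=2 f=9, (4,2) g=2 f=7, (5,0) g=1 f=9, (5,2) g=1 f=7]; closed=[(4,1), (5,1)]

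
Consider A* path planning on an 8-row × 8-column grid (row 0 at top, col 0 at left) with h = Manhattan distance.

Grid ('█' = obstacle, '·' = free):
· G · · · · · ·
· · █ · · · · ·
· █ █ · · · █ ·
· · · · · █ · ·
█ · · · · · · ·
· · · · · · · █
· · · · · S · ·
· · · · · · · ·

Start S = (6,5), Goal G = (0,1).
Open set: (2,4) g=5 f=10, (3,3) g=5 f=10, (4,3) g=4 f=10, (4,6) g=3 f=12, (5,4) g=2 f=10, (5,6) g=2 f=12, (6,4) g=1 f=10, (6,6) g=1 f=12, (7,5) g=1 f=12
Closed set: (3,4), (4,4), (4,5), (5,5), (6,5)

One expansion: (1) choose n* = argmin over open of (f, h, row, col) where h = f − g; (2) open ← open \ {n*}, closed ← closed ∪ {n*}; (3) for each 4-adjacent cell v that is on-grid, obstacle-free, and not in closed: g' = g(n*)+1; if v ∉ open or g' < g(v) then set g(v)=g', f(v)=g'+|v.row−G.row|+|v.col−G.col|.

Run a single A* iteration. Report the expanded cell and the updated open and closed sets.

expanded=(2,4); open=[(1,4) g=6 f=10, (2,3) g=6 f=10, (2,5) g=6 f=12, (3,3) g=5 f=10, (4,3) g=4 f=10, (4,6) g=3 f=12, (5,4) g=2 f=10, (5,6) g=2 f=12, (6,4) g=1 f=10, (6,6) g=1 f=12, (7,5) g=1 f=12]; closed=[(2,4), (3,4), (4,4), (4,5), (5,5), (6,5)]

step 1: expand (2,4) (f=10, h=5) → closed; open now [(1,4) g=6 f=10, (2,3) g=6 f=10, (2,5) g=6 f=12, (3,3) g=5 f=10, (4,3) g=4 f=10, (4,6) g=3 f=12, (5,4) g=2 f=10, (5,6) g=2 f=12, (6,4) g=1 f=10, (6,6) g=1 f=12, (7,5) g=1 f=12]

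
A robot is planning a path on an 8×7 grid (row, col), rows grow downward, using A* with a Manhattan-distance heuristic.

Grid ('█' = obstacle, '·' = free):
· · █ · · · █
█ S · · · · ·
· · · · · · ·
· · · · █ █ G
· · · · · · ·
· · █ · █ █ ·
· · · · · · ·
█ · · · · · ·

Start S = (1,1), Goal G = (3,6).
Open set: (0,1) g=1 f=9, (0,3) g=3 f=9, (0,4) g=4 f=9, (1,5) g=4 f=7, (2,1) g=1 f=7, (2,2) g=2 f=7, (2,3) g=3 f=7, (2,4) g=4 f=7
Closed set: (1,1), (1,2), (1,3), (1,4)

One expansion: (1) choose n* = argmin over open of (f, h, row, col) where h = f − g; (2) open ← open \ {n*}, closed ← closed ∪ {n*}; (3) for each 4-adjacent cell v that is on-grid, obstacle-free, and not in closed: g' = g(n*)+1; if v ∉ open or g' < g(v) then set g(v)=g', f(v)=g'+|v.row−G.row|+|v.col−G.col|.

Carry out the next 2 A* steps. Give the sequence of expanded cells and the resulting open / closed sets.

step 1: expand (1,5) (f=7, h=3) → closed; open now [(0,1) g=1 f=9, (0,3) g=3 f=9, (0,4) g=4 f=9, (0,5) g=5 f=9, (1,6) g=5 f=7, (2,1) g=1 f=7, (2,2) g=2 f=7, (2,3) g=3 f=7, (2,4) g=4 f=7, (2,5) g=5 f=7]
step 2: expand (1,6) (f=7, h=2) → closed; open now [(0,1) g=1 f=9, (0,3) g=3 f=9, (0,4) g=4 f=9, (0,5) g=5 f=9, (2,1) g=1 f=7, (2,2) g=2 f=7, (2,3) g=3 f=7, (2,4) g=4 f=7, (2,5) g=5 f=7, (2,6) g=6 f=7]

order=[(1,5) → (1,6)]; open=[(0,1) g=1 f=9, (0,3) g=3 f=9, (0,4) g=4 f=9, (0,5) g=5 f=9, (2,1) g=1 f=7, (2,2) g=2 f=7, (2,3) g=3 f=7, (2,4) g=4 f=7, (2,5) g=5 f=7, (2,6) g=6 f=7]; closed=[(1,1), (1,2), (1,3), (1,4), (1,5), (1,6)]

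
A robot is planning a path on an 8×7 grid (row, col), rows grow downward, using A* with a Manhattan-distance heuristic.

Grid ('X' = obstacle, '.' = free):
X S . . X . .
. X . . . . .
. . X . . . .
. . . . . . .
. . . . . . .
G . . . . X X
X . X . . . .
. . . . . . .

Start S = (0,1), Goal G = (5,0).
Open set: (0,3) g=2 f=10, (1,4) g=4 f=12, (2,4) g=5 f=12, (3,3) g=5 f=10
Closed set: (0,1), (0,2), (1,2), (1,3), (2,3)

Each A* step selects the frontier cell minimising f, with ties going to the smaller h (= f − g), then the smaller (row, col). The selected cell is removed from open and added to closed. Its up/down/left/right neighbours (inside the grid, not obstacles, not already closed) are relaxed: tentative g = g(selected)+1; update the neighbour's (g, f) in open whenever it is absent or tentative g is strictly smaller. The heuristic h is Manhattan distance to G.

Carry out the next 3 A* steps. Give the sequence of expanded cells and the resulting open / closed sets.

step 1: expand (3,3) (f=10, h=5) → closed; open now [(0,3) g=2 f=10, (1,4) g=4 f=12, (2,4) g=5 f=12, (3,2) g=6 f=10, (3,4) g=6 f=12, (4,3) g=6 f=10]
step 2: expand (3,2) (f=10, h=4) → closed; open now [(0,3) g=2 f=10, (1,4) g=4 f=12, (2,4) g=5 f=12, (3,1) g=7 f=10, (3,4) g=6 f=12, (4,2) g=7 f=10, (4,3) g=6 f=10]
step 3: expand (3,1) (f=10, h=3) → closed; open now [(0,3) g=2 f=10, (1,4) g=4 f=12, (2,1) g=8 f=12, (2,4) g=5 f=12, (3,0) g=8 f=10, (3,4) g=6 f=12, (4,1) g=8 f=10, (4,2) g=7 f=10, (4,3) g=6 f=10]

order=[(3,3) → (3,2) → (3,1)]; open=[(0,3) g=2 f=10, (1,4) g=4 f=12, (2,1) g=8 f=12, (2,4) g=5 f=12, (3,0) g=8 f=10, (3,4) g=6 f=12, (4,1) g=8 f=10, (4,2) g=7 f=10, (4,3) g=6 f=10]; closed=[(0,1), (0,2), (1,2), (1,3), (2,3), (3,1), (3,2), (3,3)]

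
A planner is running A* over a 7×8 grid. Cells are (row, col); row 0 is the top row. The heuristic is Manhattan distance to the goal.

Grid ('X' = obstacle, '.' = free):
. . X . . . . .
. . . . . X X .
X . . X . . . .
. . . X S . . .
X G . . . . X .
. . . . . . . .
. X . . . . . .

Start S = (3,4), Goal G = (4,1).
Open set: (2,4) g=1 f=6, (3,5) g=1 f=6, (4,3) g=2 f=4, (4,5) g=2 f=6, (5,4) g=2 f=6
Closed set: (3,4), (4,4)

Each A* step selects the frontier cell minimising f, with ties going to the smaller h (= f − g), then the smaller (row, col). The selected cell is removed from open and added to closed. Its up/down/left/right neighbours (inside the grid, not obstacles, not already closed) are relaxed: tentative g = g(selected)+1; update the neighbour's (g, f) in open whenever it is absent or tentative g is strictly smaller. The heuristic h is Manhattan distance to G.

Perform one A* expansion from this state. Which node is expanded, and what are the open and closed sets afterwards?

step 1: expand (4,3) (f=4, h=2) → closed; open now [(2,4) g=1 f=6, (3,5) g=1 f=6, (4,2) g=3 f=4, (4,5) g=2 f=6, (5,3) g=3 f=6, (5,4) g=2 f=6]

expanded=(4,3); open=[(2,4) g=1 f=6, (3,5) g=1 f=6, (4,2) g=3 f=4, (4,5) g=2 f=6, (5,3) g=3 f=6, (5,4) g=2 f=6]; closed=[(3,4), (4,3), (4,4)]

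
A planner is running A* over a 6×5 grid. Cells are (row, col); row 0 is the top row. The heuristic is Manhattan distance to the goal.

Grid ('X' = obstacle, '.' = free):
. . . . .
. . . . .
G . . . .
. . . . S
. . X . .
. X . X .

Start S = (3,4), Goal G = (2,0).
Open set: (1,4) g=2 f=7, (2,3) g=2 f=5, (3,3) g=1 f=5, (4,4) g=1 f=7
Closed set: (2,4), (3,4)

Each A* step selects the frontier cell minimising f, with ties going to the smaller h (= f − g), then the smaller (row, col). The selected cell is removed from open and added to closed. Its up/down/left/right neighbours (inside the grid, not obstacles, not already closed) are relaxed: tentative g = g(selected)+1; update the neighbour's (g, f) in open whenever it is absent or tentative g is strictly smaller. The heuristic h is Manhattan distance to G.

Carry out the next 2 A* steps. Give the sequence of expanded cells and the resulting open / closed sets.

step 1: expand (2,3) (f=5, h=3) → closed; open now [(1,3) g=3 f=7, (1,4) g=2 f=7, (2,2) g=3 f=5, (3,3) g=1 f=5, (4,4) g=1 f=7]
step 2: expand (2,2) (f=5, h=2) → closed; open now [(1,2) g=4 f=7, (1,3) g=3 f=7, (1,4) g=2 f=7, (2,1) g=4 f=5, (3,2) g=4 f=7, (3,3) g=1 f=5, (4,4) g=1 f=7]

order=[(2,3) → (2,2)]; open=[(1,2) g=4 f=7, (1,3) g=3 f=7, (1,4) g=2 f=7, (2,1) g=4 f=5, (3,2) g=4 f=7, (3,3) g=1 f=5, (4,4) g=1 f=7]; closed=[(2,2), (2,3), (2,4), (3,4)]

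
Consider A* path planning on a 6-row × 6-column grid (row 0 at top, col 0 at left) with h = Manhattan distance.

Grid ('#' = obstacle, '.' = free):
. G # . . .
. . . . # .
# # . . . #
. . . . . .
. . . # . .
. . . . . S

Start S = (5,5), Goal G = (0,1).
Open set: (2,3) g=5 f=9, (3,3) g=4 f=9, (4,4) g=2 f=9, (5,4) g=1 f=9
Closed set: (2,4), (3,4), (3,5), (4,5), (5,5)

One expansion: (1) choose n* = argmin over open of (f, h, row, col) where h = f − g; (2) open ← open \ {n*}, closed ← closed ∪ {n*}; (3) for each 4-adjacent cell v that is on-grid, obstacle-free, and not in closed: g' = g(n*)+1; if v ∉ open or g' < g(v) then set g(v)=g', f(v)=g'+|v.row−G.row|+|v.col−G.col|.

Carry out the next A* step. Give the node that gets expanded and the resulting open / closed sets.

step 1: expand (2,3) (f=9, h=4) → closed; open now [(1,3) g=6 f=9, (2,2) g=6 f=9, (3,3) g=4 f=9, (4,4) g=2 f=9, (5,4) g=1 f=9]

expanded=(2,3); open=[(1,3) g=6 f=9, (2,2) g=6 f=9, (3,3) g=4 f=9, (4,4) g=2 f=9, (5,4) g=1 f=9]; closed=[(2,3), (2,4), (3,4), (3,5), (4,5), (5,5)]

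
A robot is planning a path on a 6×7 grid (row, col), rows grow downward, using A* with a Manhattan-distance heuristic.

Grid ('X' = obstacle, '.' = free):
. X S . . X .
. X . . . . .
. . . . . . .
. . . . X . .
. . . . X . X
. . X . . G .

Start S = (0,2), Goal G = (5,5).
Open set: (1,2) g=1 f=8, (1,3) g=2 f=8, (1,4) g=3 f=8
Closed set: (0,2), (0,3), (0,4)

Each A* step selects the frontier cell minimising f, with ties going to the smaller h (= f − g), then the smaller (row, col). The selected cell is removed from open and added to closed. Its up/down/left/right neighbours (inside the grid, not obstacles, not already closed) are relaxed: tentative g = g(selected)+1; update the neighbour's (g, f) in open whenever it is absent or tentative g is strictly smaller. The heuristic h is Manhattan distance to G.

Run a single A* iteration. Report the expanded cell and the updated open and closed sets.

step 1: expand (1,4) (f=8, h=5) → closed; open now [(1,2) g=1 f=8, (1,3) g=2 f=8, (1,5) g=4 f=8, (2,4) g=4 f=8]

expanded=(1,4); open=[(1,2) g=1 f=8, (1,3) g=2 f=8, (1,5) g=4 f=8, (2,4) g=4 f=8]; closed=[(0,2), (0,3), (0,4), (1,4)]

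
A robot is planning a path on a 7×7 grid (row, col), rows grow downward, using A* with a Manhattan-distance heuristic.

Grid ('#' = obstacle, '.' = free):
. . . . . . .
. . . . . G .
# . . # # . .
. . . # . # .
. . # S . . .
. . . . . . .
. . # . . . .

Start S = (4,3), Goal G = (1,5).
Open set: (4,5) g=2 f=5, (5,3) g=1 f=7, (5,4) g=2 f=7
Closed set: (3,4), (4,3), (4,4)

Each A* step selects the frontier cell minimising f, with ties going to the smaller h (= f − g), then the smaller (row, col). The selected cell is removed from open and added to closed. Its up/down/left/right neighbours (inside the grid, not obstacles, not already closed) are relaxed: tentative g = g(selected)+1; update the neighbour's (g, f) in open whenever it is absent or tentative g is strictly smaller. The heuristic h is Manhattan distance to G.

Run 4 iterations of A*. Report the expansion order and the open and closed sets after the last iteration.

step 1: expand (4,5) (f=5, h=3) → closed; open now [(4,6) g=3 f=7, (5,3) g=1 f=7, (5,4) g=2 f=7, (5,5) g=3 f=7]
step 2: expand (4,6) (f=7, h=4) → closed; open now [(3,6) g=4 f=7, (5,3) g=1 f=7, (5,4) g=2 f=7, (5,5) g=3 f=7, (5,6) g=4 f=9]
step 3: expand (3,6) (f=7, h=3) → closed; open now [(2,6) g=5 f=7, (5,3) g=1 f=7, (5,4) g=2 f=7, (5,5) g=3 f=7, (5,6) g=4 f=9]
step 4: expand (2,6) (f=7, h=2) → closed; open now [(1,6) g=6 f=7, (2,5) g=6 f=7, (5,3) g=1 f=7, (5,4) g=2 f=7, (5,5) g=3 f=7, (5,6) g=4 f=9]

order=[(4,5) → (4,6) → (3,6) → (2,6)]; open=[(1,6) g=6 f=7, (2,5) g=6 f=7, (5,3) g=1 f=7, (5,4) g=2 f=7, (5,5) g=3 f=7, (5,6) g=4 f=9]; closed=[(2,6), (3,4), (3,6), (4,3), (4,4), (4,5), (4,6)]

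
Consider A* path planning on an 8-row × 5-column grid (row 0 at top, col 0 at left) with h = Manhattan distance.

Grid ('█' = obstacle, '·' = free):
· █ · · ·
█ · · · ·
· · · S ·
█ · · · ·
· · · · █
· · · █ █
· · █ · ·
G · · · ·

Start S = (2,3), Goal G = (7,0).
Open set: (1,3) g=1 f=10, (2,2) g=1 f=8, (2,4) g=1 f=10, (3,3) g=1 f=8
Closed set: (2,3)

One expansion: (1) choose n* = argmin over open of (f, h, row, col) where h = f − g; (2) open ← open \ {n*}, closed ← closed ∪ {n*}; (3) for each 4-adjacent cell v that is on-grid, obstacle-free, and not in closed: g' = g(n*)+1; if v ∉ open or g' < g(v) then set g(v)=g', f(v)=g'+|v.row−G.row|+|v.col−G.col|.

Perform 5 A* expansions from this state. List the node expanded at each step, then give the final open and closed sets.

order=[(2,2) → (2,1) → (2,0) → (3,1) → (4,1)]; open=[(1,1) g=3 f=10, (1,2) g=2 f=10, (1,3) g=1 f=10, (2,4) g=1 f=10, (3,2) g=2 f=8, (3,3) g=1 f=8, (4,0) g=5 f=8, (4,2) g=5 f=10, (5,1) g=5 f=8]; closed=[(2,0), (2,1), (2,2), (2,3), (3,1), (4,1)]

step 1: expand (2,2) (f=8, h=7) → closed; open now [(1,2) g=2 f=10, (1,3) g=1 f=10, (2,1) g=2 f=8, (2,4) g=1 f=10, (3,2) g=2 f=8, (3,3) g=1 f=8]
step 2: expand (2,1) (f=8, h=6) → closed; open now [(1,1) g=3 f=10, (1,2) g=2 f=10, (1,3) g=1 f=10, (2,0) g=3 f=8, (2,4) g=1 f=10, (3,1) g=3 f=8, (3,2) g=2 f=8, (3,3) g=1 f=8]
step 3: expand (2,0) (f=8, h=5) → closed; open now [(1,1) g=3 f=10, (1,2) g=2 f=10, (1,3) g=1 f=10, (2,4) g=1 f=10, (3,1) g=3 f=8, (3,2) g=2 f=8, (3,3) g=1 f=8]
step 4: expand (3,1) (f=8, h=5) → closed; open now [(1,1) g=3 f=10, (1,2) g=2 f=10, (1,3) g=1 f=10, (2,4) g=1 f=10, (3,2) g=2 f=8, (3,3) g=1 f=8, (4,1) g=4 f=8]
step 5: expand (4,1) (f=8, h=4) → closed; open now [(1,1) g=3 f=10, (1,2) g=2 f=10, (1,3) g=1 f=10, (2,4) g=1 f=10, (3,2) g=2 f=8, (3,3) g=1 f=8, (4,0) g=5 f=8, (4,2) g=5 f=10, (5,1) g=5 f=8]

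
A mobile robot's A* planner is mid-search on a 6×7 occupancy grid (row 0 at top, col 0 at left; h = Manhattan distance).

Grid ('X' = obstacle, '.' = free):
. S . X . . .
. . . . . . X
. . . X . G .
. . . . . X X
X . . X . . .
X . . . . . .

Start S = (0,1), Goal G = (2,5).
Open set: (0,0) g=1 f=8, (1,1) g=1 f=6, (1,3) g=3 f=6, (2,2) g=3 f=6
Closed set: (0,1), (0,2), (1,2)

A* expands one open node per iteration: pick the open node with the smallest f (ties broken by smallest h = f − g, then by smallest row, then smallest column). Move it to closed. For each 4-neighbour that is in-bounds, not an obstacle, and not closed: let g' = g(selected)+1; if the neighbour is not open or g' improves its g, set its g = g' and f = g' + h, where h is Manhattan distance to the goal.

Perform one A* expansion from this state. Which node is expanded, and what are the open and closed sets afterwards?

expanded=(1,3); open=[(0,0) g=1 f=8, (1,1) g=1 f=6, (1,4) g=4 f=6, (2,2) g=3 f=6]; closed=[(0,1), (0,2), (1,2), (1,3)]

step 1: expand (1,3) (f=6, h=3) → closed; open now [(0,0) g=1 f=8, (1,1) g=1 f=6, (1,4) g=4 f=6, (2,2) g=3 f=6]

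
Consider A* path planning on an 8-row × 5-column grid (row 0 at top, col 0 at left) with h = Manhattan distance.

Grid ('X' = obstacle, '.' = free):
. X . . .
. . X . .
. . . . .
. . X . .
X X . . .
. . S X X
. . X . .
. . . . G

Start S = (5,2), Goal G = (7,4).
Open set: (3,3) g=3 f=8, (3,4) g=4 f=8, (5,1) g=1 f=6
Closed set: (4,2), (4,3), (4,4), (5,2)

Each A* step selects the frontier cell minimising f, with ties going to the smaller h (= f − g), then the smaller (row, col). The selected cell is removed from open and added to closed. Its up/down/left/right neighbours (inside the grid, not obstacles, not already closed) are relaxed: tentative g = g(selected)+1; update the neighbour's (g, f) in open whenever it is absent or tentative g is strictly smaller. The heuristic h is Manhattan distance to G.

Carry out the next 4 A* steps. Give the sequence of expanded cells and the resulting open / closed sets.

order=[(5,1) → (6,1) → (7,1) → (7,2)]; open=[(3,3) g=3 f=8, (3,4) g=4 f=8, (5,0) g=2 f=8, (6,0) g=3 f=8, (7,0) g=4 f=8, (7,3) g=5 f=6]; closed=[(4,2), (4,3), (4,4), (5,1), (5,2), (6,1), (7,1), (7,2)]

step 1: expand (5,1) (f=6, h=5) → closed; open now [(3,3) g=3 f=8, (3,4) g=4 f=8, (5,0) g=2 f=8, (6,1) g=2 f=6]
step 2: expand (6,1) (f=6, h=4) → closed; open now [(3,3) g=3 f=8, (3,4) g=4 f=8, (5,0) g=2 f=8, (6,0) g=3 f=8, (7,1) g=3 f=6]
step 3: expand (7,1) (f=6, h=3) → closed; open now [(3,3) g=3 f=8, (3,4) g=4 f=8, (5,0) g=2 f=8, (6,0) g=3 f=8, (7,0) g=4 f=8, (7,2) g=4 f=6]
step 4: expand (7,2) (f=6, h=2) → closed; open now [(3,3) g=3 f=8, (3,4) g=4 f=8, (5,0) g=2 f=8, (6,0) g=3 f=8, (7,0) g=4 f=8, (7,3) g=5 f=6]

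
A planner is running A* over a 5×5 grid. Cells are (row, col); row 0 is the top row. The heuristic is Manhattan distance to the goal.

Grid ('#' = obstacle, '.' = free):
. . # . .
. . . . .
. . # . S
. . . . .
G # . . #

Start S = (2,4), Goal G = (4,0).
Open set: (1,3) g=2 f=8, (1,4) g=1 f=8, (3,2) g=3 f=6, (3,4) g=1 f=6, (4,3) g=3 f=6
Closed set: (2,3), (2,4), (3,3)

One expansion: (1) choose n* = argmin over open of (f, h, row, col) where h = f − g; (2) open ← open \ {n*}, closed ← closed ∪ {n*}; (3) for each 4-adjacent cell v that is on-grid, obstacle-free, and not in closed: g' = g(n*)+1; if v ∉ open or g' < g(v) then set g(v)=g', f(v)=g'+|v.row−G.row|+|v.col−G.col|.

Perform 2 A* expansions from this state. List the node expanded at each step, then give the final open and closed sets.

order=[(3,2) → (3,1)]; open=[(1,3) g=2 f=8, (1,4) g=1 f=8, (2,1) g=5 f=8, (3,0) g=5 f=6, (3,4) g=1 f=6, (4,2) g=4 f=6, (4,3) g=3 f=6]; closed=[(2,3), (2,4), (3,1), (3,2), (3,3)]

step 1: expand (3,2) (f=6, h=3) → closed; open now [(1,3) g=2 f=8, (1,4) g=1 f=8, (3,1) g=4 f=6, (3,4) g=1 f=6, (4,2) g=4 f=6, (4,3) g=3 f=6]
step 2: expand (3,1) (f=6, h=2) → closed; open now [(1,3) g=2 f=8, (1,4) g=1 f=8, (2,1) g=5 f=8, (3,0) g=5 f=6, (3,4) g=1 f=6, (4,2) g=4 f=6, (4,3) g=3 f=6]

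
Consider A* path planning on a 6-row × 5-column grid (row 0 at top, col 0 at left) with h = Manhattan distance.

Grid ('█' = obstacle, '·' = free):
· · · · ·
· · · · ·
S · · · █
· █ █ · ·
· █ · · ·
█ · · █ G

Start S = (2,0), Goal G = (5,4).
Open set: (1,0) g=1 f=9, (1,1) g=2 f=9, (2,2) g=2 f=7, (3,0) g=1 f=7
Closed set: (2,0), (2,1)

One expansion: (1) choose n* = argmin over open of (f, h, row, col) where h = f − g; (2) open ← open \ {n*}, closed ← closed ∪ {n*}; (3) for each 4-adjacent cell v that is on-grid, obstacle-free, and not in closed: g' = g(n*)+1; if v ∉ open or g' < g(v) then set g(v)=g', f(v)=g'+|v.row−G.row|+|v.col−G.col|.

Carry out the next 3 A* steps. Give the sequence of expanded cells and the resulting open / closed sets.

step 1: expand (2,2) (f=7, h=5) → closed; open now [(1,0) g=1 f=9, (1,1) g=2 f=9, (1,2) g=3 f=9, (2,3) g=3 f=7, (3,0) g=1 f=7]
step 2: expand (2,3) (f=7, h=4) → closed; open now [(1,0) g=1 f=9, (1,1) g=2 f=9, (1,2) g=3 f=9, (1,3) g=4 f=9, (3,0) g=1 f=7, (3,3) g=4 f=7]
step 3: expand (3,3) (f=7, h=3) → closed; open now [(1,0) g=1 f=9, (1,1) g=2 f=9, (1,2) g=3 f=9, (1,3) g=4 f=9, (3,0) g=1 f=7, (3,4) g=5 f=7, (4,3) g=5 f=7]

order=[(2,2) → (2,3) → (3,3)]; open=[(1,0) g=1 f=9, (1,1) g=2 f=9, (1,2) g=3 f=9, (1,3) g=4 f=9, (3,0) g=1 f=7, (3,4) g=5 f=7, (4,3) g=5 f=7]; closed=[(2,0), (2,1), (2,2), (2,3), (3,3)]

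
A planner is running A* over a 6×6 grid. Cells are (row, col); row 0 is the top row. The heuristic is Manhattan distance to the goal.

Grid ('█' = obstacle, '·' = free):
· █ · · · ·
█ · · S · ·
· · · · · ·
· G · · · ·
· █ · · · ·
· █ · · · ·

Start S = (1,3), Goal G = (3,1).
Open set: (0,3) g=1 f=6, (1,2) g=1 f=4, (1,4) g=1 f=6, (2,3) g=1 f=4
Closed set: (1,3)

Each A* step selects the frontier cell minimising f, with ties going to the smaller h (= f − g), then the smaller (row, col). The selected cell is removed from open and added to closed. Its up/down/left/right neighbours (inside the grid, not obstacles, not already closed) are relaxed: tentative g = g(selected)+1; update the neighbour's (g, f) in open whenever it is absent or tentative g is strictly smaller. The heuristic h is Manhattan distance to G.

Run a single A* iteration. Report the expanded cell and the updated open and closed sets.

step 1: expand (1,2) (f=4, h=3) → closed; open now [(0,2) g=2 f=6, (0,3) g=1 f=6, (1,1) g=2 f=4, (1,4) g=1 f=6, (2,2) g=2 f=4, (2,3) g=1 f=4]

expanded=(1,2); open=[(0,2) g=2 f=6, (0,3) g=1 f=6, (1,1) g=2 f=4, (1,4) g=1 f=6, (2,2) g=2 f=4, (2,3) g=1 f=4]; closed=[(1,2), (1,3)]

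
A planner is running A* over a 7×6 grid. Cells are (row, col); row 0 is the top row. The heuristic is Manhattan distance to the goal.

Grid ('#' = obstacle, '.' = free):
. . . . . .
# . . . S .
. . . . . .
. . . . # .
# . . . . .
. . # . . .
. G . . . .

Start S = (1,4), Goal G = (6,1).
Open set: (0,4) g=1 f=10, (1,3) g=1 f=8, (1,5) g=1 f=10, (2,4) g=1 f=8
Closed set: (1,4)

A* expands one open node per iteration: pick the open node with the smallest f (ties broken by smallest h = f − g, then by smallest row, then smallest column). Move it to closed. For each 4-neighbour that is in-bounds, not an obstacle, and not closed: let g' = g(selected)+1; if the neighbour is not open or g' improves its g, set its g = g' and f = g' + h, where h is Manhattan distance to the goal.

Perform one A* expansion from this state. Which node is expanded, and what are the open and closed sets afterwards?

step 1: expand (1,3) (f=8, h=7) → closed; open now [(0,3) g=2 f=10, (0,4) g=1 f=10, (1,2) g=2 f=8, (1,5) g=1 f=10, (2,3) g=2 f=8, (2,4) g=1 f=8]

expanded=(1,3); open=[(0,3) g=2 f=10, (0,4) g=1 f=10, (1,2) g=2 f=8, (1,5) g=1 f=10, (2,3) g=2 f=8, (2,4) g=1 f=8]; closed=[(1,3), (1,4)]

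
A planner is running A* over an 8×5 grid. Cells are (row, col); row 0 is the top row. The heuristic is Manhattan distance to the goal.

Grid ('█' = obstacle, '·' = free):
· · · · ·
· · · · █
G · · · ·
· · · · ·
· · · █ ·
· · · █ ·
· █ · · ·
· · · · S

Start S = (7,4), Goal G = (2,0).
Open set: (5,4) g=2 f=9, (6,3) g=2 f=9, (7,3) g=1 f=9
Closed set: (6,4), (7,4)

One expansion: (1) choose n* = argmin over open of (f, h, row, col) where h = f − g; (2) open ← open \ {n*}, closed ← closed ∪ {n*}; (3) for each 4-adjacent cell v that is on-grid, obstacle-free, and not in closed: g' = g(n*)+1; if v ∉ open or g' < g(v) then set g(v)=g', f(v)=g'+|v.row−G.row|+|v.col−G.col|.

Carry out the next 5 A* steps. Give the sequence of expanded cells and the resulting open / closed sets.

order=[(5,4) → (4,4) → (3,4) → (2,4) → (2,3)]; open=[(1,3) g=7 f=11, (2,2) g=7 f=9, (3,3) g=5 f=9, (6,3) g=2 f=9, (7,3) g=1 f=9]; closed=[(2,3), (2,4), (3,4), (4,4), (5,4), (6,4), (7,4)]

step 1: expand (5,4) (f=9, h=7) → closed; open now [(4,4) g=3 f=9, (6,3) g=2 f=9, (7,3) g=1 f=9]
step 2: expand (4,4) (f=9, h=6) → closed; open now [(3,4) g=4 f=9, (6,3) g=2 f=9, (7,3) g=1 f=9]
step 3: expand (3,4) (f=9, h=5) → closed; open now [(2,4) g=5 f=9, (3,3) g=5 f=9, (6,3) g=2 f=9, (7,3) g=1 f=9]
step 4: expand (2,4) (f=9, h=4) → closed; open now [(2,3) g=6 f=9, (3,3) g=5 f=9, (6,3) g=2 f=9, (7,3) g=1 f=9]
step 5: expand (2,3) (f=9, h=3) → closed; open now [(1,3) g=7 f=11, (2,2) g=7 f=9, (3,3) g=5 f=9, (6,3) g=2 f=9, (7,3) g=1 f=9]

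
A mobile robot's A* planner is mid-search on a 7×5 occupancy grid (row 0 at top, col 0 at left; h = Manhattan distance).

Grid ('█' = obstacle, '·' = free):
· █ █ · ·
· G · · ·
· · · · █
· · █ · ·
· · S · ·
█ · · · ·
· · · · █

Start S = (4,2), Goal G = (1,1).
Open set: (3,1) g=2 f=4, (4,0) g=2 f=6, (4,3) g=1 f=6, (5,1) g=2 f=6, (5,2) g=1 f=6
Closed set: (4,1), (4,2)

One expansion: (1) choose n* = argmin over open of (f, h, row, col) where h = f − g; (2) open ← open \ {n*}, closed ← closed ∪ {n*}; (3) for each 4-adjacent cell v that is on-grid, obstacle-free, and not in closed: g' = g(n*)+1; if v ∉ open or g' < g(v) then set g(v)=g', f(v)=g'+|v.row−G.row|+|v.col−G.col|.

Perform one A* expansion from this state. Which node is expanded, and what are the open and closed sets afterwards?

step 1: expand (3,1) (f=4, h=2) → closed; open now [(2,1) g=3 f=4, (3,0) g=3 f=6, (4,0) g=2 f=6, (4,3) g=1 f=6, (5,1) g=2 f=6, (5,2) g=1 f=6]

expanded=(3,1); open=[(2,1) g=3 f=4, (3,0) g=3 f=6, (4,0) g=2 f=6, (4,3) g=1 f=6, (5,1) g=2 f=6, (5,2) g=1 f=6]; closed=[(3,1), (4,1), (4,2)]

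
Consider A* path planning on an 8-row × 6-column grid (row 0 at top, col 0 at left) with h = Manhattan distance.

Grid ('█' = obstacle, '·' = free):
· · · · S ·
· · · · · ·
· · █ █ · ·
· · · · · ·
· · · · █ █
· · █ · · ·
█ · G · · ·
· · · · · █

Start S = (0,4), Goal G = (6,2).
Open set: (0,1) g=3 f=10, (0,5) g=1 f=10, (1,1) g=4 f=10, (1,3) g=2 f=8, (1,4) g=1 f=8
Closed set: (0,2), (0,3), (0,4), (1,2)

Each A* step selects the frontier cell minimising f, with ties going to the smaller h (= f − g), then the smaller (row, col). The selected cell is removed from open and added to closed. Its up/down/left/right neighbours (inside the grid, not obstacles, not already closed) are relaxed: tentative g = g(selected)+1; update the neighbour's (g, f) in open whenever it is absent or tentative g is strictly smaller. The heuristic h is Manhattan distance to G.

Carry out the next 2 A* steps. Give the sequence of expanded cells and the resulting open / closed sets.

order=[(1,3) → (1,4)]; open=[(0,1) g=3 f=10, (0,5) g=1 f=10, (1,1) g=4 f=10, (1,5) g=2 f=10, (2,4) g=2 f=8]; closed=[(0,2), (0,3), (0,4), (1,2), (1,3), (1,4)]

step 1: expand (1,3) (f=8, h=6) → closed; open now [(0,1) g=3 f=10, (0,5) g=1 f=10, (1,1) g=4 f=10, (1,4) g=1 f=8]
step 2: expand (1,4) (f=8, h=7) → closed; open now [(0,1) g=3 f=10, (0,5) g=1 f=10, (1,1) g=4 f=10, (1,5) g=2 f=10, (2,4) g=2 f=8]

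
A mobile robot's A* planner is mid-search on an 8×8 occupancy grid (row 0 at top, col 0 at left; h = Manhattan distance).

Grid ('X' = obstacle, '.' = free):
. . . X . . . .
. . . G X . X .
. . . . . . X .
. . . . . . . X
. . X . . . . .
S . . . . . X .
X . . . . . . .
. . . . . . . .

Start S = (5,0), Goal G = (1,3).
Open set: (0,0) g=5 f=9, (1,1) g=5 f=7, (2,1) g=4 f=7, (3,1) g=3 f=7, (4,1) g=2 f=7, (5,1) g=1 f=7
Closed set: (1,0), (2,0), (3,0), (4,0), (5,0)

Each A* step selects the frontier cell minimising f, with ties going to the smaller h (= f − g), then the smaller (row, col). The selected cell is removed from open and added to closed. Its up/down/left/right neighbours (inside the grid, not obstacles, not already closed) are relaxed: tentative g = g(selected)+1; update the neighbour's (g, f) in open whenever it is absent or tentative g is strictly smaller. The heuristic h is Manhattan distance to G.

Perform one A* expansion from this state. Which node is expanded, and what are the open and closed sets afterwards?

expanded=(1,1); open=[(0,0) g=5 f=9, (0,1) g=6 f=9, (1,2) g=6 f=7, (2,1) g=4 f=7, (3,1) g=3 f=7, (4,1) g=2 f=7, (5,1) g=1 f=7]; closed=[(1,0), (1,1), (2,0), (3,0), (4,0), (5,0)]

step 1: expand (1,1) (f=7, h=2) → closed; open now [(0,0) g=5 f=9, (0,1) g=6 f=9, (1,2) g=6 f=7, (2,1) g=4 f=7, (3,1) g=3 f=7, (4,1) g=2 f=7, (5,1) g=1 f=7]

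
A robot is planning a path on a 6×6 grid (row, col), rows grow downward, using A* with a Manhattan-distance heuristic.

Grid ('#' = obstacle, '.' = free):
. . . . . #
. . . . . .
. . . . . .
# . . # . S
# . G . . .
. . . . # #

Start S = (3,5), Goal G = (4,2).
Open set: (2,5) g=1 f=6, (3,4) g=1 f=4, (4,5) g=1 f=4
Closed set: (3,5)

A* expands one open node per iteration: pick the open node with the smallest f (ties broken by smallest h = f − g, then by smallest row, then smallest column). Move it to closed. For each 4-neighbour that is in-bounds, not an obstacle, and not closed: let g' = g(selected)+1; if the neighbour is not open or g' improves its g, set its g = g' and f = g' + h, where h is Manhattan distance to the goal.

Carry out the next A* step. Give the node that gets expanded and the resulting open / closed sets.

step 1: expand (3,4) (f=4, h=3) → closed; open now [(2,4) g=2 f=6, (2,5) g=1 f=6, (4,4) g=2 f=4, (4,5) g=1 f=4]

expanded=(3,4); open=[(2,4) g=2 f=6, (2,5) g=1 f=6, (4,4) g=2 f=4, (4,5) g=1 f=4]; closed=[(3,4), (3,5)]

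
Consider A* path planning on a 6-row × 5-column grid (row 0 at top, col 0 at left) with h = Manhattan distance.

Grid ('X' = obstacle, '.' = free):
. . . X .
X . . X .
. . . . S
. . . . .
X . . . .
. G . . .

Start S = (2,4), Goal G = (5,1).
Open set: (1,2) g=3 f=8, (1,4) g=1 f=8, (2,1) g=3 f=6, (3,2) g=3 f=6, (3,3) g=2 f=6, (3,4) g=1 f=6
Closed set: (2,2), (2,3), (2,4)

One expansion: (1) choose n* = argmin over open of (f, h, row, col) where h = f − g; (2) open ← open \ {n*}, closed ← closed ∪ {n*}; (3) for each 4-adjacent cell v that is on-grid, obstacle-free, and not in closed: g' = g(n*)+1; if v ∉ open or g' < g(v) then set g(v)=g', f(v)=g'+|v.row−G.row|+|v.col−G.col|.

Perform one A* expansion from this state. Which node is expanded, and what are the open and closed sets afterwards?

step 1: expand (2,1) (f=6, h=3) → closed; open now [(1,1) g=4 f=8, (1,2) g=3 f=8, (1,4) g=1 f=8, (2,0) g=4 f=8, (3,1) g=4 f=6, (3,2) g=3 f=6, (3,3) g=2 f=6, (3,4) g=1 f=6]

expanded=(2,1); open=[(1,1) g=4 f=8, (1,2) g=3 f=8, (1,4) g=1 f=8, (2,0) g=4 f=8, (3,1) g=4 f=6, (3,2) g=3 f=6, (3,3) g=2 f=6, (3,4) g=1 f=6]; closed=[(2,1), (2,2), (2,3), (2,4)]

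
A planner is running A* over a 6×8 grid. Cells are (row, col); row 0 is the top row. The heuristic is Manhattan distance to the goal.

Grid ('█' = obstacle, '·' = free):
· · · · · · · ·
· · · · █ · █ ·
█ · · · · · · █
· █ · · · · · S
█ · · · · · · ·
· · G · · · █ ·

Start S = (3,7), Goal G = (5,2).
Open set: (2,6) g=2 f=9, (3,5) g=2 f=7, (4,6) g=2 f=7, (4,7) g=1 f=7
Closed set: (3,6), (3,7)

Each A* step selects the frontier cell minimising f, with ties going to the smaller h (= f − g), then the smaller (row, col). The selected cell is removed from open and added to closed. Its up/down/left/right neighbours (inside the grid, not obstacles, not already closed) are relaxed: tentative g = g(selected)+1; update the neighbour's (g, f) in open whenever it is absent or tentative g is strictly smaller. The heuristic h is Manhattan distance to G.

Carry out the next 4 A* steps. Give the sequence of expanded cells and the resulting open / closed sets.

order=[(3,5) → (3,4) → (3,3) → (3,2)]; open=[(2,2) g=6 f=9, (2,3) g=5 f=9, (2,4) g=4 f=9, (2,5) g=3 f=9, (2,6) g=2 f=9, (4,2) g=6 f=7, (4,3) g=5 f=7, (4,4) g=4 f=7, (4,5) g=3 f=7, (4,6) g=2 f=7, (4,7) g=1 f=7]; closed=[(3,2), (3,3), (3,4), (3,5), (3,6), (3,7)]

step 1: expand (3,5) (f=7, h=5) → closed; open now [(2,5) g=3 f=9, (2,6) g=2 f=9, (3,4) g=3 f=7, (4,5) g=3 f=7, (4,6) g=2 f=7, (4,7) g=1 f=7]
step 2: expand (3,4) (f=7, h=4) → closed; open now [(2,4) g=4 f=9, (2,5) g=3 f=9, (2,6) g=2 f=9, (3,3) g=4 f=7, (4,4) g=4 f=7, (4,5) g=3 f=7, (4,6) g=2 f=7, (4,7) g=1 f=7]
step 3: expand (3,3) (f=7, h=3) → closed; open now [(2,3) g=5 f=9, (2,4) g=4 f=9, (2,5) g=3 f=9, (2,6) g=2 f=9, (3,2) g=5 f=7, (4,3) g=5 f=7, (4,4) g=4 f=7, (4,5) g=3 f=7, (4,6) g=2 f=7, (4,7) g=1 f=7]
step 4: expand (3,2) (f=7, h=2) → closed; open now [(2,2) g=6 f=9, (2,3) g=5 f=9, (2,4) g=4 f=9, (2,5) g=3 f=9, (2,6) g=2 f=9, (4,2) g=6 f=7, (4,3) g=5 f=7, (4,4) g=4 f=7, (4,5) g=3 f=7, (4,6) g=2 f=7, (4,7) g=1 f=7]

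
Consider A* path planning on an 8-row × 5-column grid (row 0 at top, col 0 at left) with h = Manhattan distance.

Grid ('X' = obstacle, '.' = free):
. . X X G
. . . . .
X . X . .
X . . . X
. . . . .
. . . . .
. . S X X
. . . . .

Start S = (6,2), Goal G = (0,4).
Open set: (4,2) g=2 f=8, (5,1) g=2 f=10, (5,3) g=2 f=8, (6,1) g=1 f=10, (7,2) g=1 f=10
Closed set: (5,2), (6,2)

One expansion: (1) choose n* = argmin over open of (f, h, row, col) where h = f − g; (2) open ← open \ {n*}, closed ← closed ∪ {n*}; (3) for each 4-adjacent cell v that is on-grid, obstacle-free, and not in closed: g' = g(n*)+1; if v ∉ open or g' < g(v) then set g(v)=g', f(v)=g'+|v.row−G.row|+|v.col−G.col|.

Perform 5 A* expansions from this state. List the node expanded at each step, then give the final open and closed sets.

order=[(4,2) → (3,2) → (3,3) → (2,3) → (1,3)]; open=[(1,2) g=7 f=10, (1,4) g=7 f=8, (2,4) g=6 f=8, (3,1) g=4 f=10, (4,1) g=3 f=10, (4,3) g=3 f=8, (5,1) g=2 f=10, (5,3) g=2 f=8, (6,1) g=1 f=10, (7,2) g=1 f=10]; closed=[(1,3), (2,3), (3,2), (3,3), (4,2), (5,2), (6,2)]

step 1: expand (4,2) (f=8, h=6) → closed; open now [(3,2) g=3 f=8, (4,1) g=3 f=10, (4,3) g=3 f=8, (5,1) g=2 f=10, (5,3) g=2 f=8, (6,1) g=1 f=10, (7,2) g=1 f=10]
step 2: expand (3,2) (f=8, h=5) → closed; open now [(3,1) g=4 f=10, (3,3) g=4 f=8, (4,1) g=3 f=10, (4,3) g=3 f=8, (5,1) g=2 f=10, (5,3) g=2 f=8, (6,1) g=1 f=10, (7,2) g=1 f=10]
step 3: expand (3,3) (f=8, h=4) → closed; open now [(2,3) g=5 f=8, (3,1) g=4 f=10, (4,1) g=3 f=10, (4,3) g=3 f=8, (5,1) g=2 f=10, (5,3) g=2 f=8, (6,1) g=1 f=10, (7,2) g=1 f=10]
step 4: expand (2,3) (f=8, h=3) → closed; open now [(1,3) g=6 f=8, (2,4) g=6 f=8, (3,1) g=4 f=10, (4,1) g=3 f=10, (4,3) g=3 f=8, (5,1) g=2 f=10, (5,3) g=2 f=8, (6,1) g=1 f=10, (7,2) g=1 f=10]
step 5: expand (1,3) (f=8, h=2) → closed; open now [(1,2) g=7 f=10, (1,4) g=7 f=8, (2,4) g=6 f=8, (3,1) g=4 f=10, (4,1) g=3 f=10, (4,3) g=3 f=8, (5,1) g=2 f=10, (5,3) g=2 f=8, (6,1) g=1 f=10, (7,2) g=1 f=10]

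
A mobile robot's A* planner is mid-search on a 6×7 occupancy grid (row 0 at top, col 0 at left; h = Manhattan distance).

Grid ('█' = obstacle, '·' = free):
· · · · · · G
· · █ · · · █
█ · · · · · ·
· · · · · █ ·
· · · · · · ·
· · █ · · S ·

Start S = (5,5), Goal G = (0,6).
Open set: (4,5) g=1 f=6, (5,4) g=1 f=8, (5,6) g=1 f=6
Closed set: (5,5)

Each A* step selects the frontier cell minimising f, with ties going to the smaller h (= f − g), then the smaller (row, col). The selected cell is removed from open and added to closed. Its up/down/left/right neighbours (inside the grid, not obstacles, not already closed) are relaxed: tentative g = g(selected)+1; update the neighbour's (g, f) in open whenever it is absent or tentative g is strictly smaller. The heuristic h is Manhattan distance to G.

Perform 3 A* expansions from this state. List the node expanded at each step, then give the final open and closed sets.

step 1: expand (4,5) (f=6, h=5) → closed; open now [(4,4) g=2 f=8, (4,6) g=2 f=6, (5,4) g=1 f=8, (5,6) g=1 f=6]
step 2: expand (4,6) (f=6, h=4) → closed; open now [(3,6) g=3 f=6, (4,4) g=2 f=8, (5,4) g=1 f=8, (5,6) g=1 f=6]
step 3: expand (3,6) (f=6, h=3) → closed; open now [(2,6) g=4 f=6, (4,4) g=2 f=8, (5,4) g=1 f=8, (5,6) g=1 f=6]

order=[(4,5) → (4,6) → (3,6)]; open=[(2,6) g=4 f=6, (4,4) g=2 f=8, (5,4) g=1 f=8, (5,6) g=1 f=6]; closed=[(3,6), (4,5), (4,6), (5,5)]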